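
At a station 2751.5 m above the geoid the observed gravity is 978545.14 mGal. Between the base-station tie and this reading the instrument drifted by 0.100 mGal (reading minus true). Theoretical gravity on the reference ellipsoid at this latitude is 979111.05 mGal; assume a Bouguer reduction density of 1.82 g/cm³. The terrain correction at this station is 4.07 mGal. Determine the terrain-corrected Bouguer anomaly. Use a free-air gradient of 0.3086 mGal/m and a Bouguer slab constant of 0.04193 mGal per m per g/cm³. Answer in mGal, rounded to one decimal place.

Drift-corrected reading = 978545.14 − (0.100) = 978545.040 mGal
Free-air correction = 0.3086 × 2751.5 = 849.11 mGal
Free-air anomaly = 978545.040 − 979111.05 + (849.11) = 283.100 mGal
Bouguer slab correction = 0.04193 × 1.82 × 2751.5 = 209.97 mGal
Simple Bouguer anomaly = 283.100 − (209.97) = 73.130 mGal
Complete Bouguer anomaly = 73.130 + 4.07 = 77.200 mGal

77.2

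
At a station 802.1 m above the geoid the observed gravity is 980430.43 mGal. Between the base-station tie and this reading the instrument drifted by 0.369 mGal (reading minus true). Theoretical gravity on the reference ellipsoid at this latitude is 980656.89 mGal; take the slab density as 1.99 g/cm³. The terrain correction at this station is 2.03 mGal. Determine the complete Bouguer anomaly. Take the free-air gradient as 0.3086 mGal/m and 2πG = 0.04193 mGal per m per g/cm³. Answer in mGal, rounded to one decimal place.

Drift-corrected reading = 980430.43 − (0.369) = 980430.061 mGal
Free-air correction = 0.3086 × 802.1 = 247.53 mGal
Free-air anomaly = 980430.061 − 980656.89 + (247.53) = 20.701 mGal
Bouguer slab correction = 0.04193 × 1.99 × 802.1 = 66.93 mGal
Simple Bouguer anomaly = 20.701 − (66.93) = -46.229 mGal
Complete Bouguer anomaly = -46.229 + 2.03 = -44.199 mGal

-44.2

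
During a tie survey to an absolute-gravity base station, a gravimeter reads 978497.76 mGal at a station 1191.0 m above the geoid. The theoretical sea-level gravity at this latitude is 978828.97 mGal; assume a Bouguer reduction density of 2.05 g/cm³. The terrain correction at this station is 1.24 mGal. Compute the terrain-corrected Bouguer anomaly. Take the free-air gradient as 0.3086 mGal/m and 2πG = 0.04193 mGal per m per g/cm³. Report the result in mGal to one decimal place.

-64.8

Free-air correction = 0.3086 × 1191.0 = 367.54 mGal
Free-air anomaly = 978497.76 − 978828.97 + (367.54) = 36.33 mGal
Bouguer slab correction = 0.04193 × 2.05 × 1191.0 = 102.37 mGal
Simple Bouguer anomaly = 36.33 − (102.37) = -66.04 mGal
Complete Bouguer anomaly = -66.04 + 1.24 = -64.80 mGal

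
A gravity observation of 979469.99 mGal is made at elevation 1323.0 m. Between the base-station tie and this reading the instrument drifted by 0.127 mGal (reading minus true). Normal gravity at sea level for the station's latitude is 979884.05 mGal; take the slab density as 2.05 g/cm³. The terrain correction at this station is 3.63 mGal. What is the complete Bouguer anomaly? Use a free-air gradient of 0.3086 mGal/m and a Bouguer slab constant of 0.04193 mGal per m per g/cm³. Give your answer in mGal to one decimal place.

-116.0

Drift-corrected reading = 979469.99 − (0.127) = 979469.863 mGal
Free-air correction = 0.3086 × 1323.0 = 408.28 mGal
Free-air anomaly = 979469.863 − 979884.05 + (408.28) = -5.907 mGal
Bouguer slab correction = 0.04193 × 2.05 × 1323.0 = 113.72 mGal
Simple Bouguer anomaly = -5.907 − (113.72) = -119.627 mGal
Complete Bouguer anomaly = -119.627 + 3.63 = -115.997 mGal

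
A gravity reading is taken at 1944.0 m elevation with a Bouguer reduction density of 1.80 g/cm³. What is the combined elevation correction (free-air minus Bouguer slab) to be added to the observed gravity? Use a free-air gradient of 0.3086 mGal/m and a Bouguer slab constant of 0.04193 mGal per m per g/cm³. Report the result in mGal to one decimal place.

453.2

Combined gradient = 0.3086 − 0.04193 × 1.80 = 0.2331260 mGal/m
Combined elevation correction = 0.2331260 × 1944.0 = 453.2 mGal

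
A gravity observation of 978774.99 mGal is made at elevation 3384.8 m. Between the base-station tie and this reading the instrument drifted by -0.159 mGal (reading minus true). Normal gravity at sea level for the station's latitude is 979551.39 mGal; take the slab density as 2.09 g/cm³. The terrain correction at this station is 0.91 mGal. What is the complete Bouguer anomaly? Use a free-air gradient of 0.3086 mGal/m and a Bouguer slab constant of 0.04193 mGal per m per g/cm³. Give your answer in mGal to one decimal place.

-27.4

Drift-corrected reading = 978774.99 − (-0.159) = 978775.149 mGal
Free-air correction = 0.3086 × 3384.8 = 1044.55 mGal
Free-air anomaly = 978775.149 − 979551.39 + (1044.55) = 268.309 mGal
Bouguer slab correction = 0.04193 × 2.09 × 3384.8 = 296.62 mGal
Simple Bouguer anomaly = 268.309 − (296.62) = -28.311 mGal
Complete Bouguer anomaly = -28.311 + 0.91 = -27.401 mGal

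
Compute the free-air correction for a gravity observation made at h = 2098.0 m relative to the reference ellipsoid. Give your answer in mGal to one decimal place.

647.4

Free-air correction = 0.3086 × 2098.0 = 647.4 mGal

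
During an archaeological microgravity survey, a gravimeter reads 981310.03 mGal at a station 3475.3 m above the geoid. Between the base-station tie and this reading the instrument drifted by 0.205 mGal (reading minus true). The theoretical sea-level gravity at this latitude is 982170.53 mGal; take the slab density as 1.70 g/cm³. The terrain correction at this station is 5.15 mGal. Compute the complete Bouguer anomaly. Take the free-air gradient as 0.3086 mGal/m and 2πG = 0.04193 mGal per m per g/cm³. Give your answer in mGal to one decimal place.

-30.8

Drift-corrected reading = 981310.03 − (0.205) = 981309.825 mGal
Free-air correction = 0.3086 × 3475.3 = 1072.48 mGal
Free-air anomaly = 981309.825 − 982170.53 + (1072.48) = 211.775 mGal
Bouguer slab correction = 0.04193 × 1.70 × 3475.3 = 247.72 mGal
Simple Bouguer anomaly = 211.775 − (247.72) = -35.945 mGal
Complete Bouguer anomaly = -35.945 + 5.15 = -30.795 mGal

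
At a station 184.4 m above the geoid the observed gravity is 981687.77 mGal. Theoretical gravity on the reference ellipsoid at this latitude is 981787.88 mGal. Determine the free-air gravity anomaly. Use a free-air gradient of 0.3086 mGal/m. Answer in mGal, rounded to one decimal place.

-43.2

Free-air correction = 0.3086 × 184.4 = 56.91 mGal
Free-air anomaly = 981687.77 − 981787.88 + (56.91) = -43.20 mGal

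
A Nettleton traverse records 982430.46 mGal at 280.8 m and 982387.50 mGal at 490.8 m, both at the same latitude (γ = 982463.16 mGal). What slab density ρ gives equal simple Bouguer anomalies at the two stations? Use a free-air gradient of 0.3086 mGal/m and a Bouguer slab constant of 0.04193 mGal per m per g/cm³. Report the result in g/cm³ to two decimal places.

Δg_obs = 982387.50 − 982430.46 = -42.96 mGal over Δh = 490.8 − 280.8 = 210.0 m
Equal Bouguer anomalies ⇒ Δg_obs + (0.3086 − 0.04193ρ)·Δh = 0
0.3086 − 0.04193ρ = −Δg_obs/Δh = 0.20457
ρ = (0.3086 − 0.20457) / 0.04193 = 2.48 g/cm³

2.48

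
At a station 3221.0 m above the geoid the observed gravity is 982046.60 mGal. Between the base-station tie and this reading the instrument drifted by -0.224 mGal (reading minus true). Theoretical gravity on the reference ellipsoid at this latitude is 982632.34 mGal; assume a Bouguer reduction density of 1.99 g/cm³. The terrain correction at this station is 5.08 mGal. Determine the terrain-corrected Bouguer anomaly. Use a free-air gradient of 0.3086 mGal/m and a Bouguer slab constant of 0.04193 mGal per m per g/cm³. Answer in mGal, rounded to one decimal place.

144.8

Drift-corrected reading = 982046.60 − (-0.224) = 982046.824 mGal
Free-air correction = 0.3086 × 3221.0 = 994.00 mGal
Free-air anomaly = 982046.824 − 982632.34 + (994.00) = 408.484 mGal
Bouguer slab correction = 0.04193 × 1.99 × 3221.0 = 268.76 mGal
Simple Bouguer anomaly = 408.484 − (268.76) = 139.724 mGal
Complete Bouguer anomaly = 139.724 + 5.08 = 144.804 mGal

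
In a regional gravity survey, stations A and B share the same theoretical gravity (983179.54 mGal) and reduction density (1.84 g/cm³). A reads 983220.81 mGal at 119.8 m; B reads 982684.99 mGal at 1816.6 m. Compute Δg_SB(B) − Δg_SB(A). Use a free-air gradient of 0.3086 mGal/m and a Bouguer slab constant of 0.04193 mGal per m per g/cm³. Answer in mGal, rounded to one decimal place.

Δg_SB(A) = 983220.81 − 983179.54 + 0.3086×119.8 − 0.04193×1.84×119.8 = 69.00 mGal
Δg_SB(B) = 982684.99 − 983179.54 + 0.3086×1816.6 − 0.04193×1.84×1816.6 = -74.10 mGal
Difference = -74.10 − (69.00) = -143.10 mGal

-143.1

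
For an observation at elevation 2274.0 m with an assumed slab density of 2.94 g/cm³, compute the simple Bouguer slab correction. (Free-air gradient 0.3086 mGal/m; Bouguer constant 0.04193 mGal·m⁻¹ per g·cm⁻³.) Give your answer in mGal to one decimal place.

280.3

Bouguer slab correction = 0.04193 × 2.94 × 2274.0 = 280.3 mGal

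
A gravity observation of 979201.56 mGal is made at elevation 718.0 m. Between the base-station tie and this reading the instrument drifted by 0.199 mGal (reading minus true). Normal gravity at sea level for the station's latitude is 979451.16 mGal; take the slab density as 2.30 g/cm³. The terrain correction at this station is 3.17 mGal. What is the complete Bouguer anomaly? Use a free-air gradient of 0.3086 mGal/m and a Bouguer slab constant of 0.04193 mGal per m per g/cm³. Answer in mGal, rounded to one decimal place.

Drift-corrected reading = 979201.56 − (0.199) = 979201.361 mGal
Free-air correction = 0.3086 × 718.0 = 221.57 mGal
Free-air anomaly = 979201.361 − 979451.16 + (221.57) = -28.229 mGal
Bouguer slab correction = 0.04193 × 2.30 × 718.0 = 69.24 mGal
Simple Bouguer anomaly = -28.229 − (69.24) = -97.469 mGal
Complete Bouguer anomaly = -97.469 + 3.17 = -94.299 mGal

-94.3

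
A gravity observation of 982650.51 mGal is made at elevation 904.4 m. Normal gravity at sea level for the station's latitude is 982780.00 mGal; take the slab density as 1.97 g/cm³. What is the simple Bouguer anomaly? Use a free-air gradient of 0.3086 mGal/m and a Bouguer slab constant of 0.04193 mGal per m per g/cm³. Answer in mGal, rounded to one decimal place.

74.9

Free-air correction = 0.3086 × 904.4 = 279.10 mGal
Free-air anomaly = 982650.51 − 982780.00 + (279.10) = 149.61 mGal
Bouguer slab correction = 0.04193 × 1.97 × 904.4 = 74.71 mGal
Simple Bouguer anomaly = 149.61 − (74.71) = 74.90 mGal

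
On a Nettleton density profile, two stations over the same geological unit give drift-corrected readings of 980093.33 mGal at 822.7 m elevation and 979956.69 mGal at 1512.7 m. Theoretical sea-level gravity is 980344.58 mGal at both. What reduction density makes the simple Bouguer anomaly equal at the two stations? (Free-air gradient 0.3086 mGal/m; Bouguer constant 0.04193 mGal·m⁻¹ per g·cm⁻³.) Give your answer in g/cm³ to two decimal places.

2.64

Δg_obs = 979956.69 − 980093.33 = -136.64 mGal over Δh = 1512.7 − 822.7 = 690.0 m
Equal Bouguer anomalies ⇒ Δg_obs + (0.3086 − 0.04193ρ)·Δh = 0
0.3086 − 0.04193ρ = −Δg_obs/Δh = 0.19803
ρ = (0.3086 − 0.19803) / 0.04193 = 2.64 g/cm³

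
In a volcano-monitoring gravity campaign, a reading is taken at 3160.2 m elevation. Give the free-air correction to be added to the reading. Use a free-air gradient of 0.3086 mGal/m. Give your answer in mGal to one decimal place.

975.2

Free-air correction = 0.3086 × 3160.2 = 975.2 mGal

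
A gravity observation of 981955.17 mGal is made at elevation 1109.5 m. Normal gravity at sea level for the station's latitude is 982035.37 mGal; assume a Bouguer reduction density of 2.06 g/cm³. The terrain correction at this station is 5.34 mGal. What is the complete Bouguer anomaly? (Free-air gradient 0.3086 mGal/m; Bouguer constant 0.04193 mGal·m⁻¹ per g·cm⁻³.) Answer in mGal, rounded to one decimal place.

171.7

Free-air correction = 0.3086 × 1109.5 = 342.39 mGal
Free-air anomaly = 981955.17 − 982035.37 + (342.39) = 262.19 mGal
Bouguer slab correction = 0.04193 × 2.06 × 1109.5 = 95.83 mGal
Simple Bouguer anomaly = 262.19 − (95.83) = 166.36 mGal
Complete Bouguer anomaly = 166.36 + 5.34 = 171.70 mGal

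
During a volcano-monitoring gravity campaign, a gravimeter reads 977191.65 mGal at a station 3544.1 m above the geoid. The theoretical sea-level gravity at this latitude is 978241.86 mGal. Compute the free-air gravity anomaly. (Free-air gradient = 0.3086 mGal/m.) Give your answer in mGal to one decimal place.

Free-air correction = 0.3086 × 3544.1 = 1093.71 mGal
Free-air anomaly = 977191.65 − 978241.86 + (1093.71) = 43.50 mGal

43.5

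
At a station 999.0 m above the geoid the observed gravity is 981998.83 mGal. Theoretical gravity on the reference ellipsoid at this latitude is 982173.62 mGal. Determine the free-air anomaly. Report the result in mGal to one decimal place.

Free-air correction = 0.3086 × 999.0 = 308.29 mGal
Free-air anomaly = 981998.83 − 982173.62 + (308.29) = 133.50 mGal

133.5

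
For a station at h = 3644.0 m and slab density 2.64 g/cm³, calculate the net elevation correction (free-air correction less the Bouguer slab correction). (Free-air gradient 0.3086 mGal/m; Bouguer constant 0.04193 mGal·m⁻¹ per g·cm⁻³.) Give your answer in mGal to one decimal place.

721.2

Combined gradient = 0.3086 − 0.04193 × 2.64 = 0.1979048 mGal/m
Combined elevation correction = 0.1979048 × 3644.0 = 721.2 mGal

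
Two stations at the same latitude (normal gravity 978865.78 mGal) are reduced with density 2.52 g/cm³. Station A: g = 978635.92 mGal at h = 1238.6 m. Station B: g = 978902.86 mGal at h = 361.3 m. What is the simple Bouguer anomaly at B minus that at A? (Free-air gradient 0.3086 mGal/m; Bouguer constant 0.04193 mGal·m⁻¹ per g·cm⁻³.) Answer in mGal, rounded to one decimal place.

88.9

Δg_SB(A) = 978635.92 − 978865.78 + 0.3086×1238.6 − 0.04193×2.52×1238.6 = 21.50 mGal
Δg_SB(B) = 978902.86 − 978865.78 + 0.3086×361.3 − 0.04193×2.52×361.3 = 110.40 mGal
Difference = 110.40 − (21.50) = 88.90 mGal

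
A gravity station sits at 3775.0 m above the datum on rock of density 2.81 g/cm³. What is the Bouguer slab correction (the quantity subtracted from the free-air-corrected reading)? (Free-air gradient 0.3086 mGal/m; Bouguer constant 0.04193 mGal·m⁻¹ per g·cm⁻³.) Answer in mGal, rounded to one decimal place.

444.8

Bouguer slab correction = 0.04193 × 2.81 × 3775.0 = 444.8 mGal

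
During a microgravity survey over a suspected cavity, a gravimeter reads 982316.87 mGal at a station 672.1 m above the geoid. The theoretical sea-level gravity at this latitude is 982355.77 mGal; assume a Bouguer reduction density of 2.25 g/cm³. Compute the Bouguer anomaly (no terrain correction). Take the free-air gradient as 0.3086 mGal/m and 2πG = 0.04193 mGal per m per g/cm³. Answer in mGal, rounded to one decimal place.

Free-air correction = 0.3086 × 672.1 = 207.41 mGal
Free-air anomaly = 982316.87 − 982355.77 + (207.41) = 168.51 mGal
Bouguer slab correction = 0.04193 × 2.25 × 672.1 = 63.41 mGal
Simple Bouguer anomaly = 168.51 − (63.41) = 105.10 mGal

105.1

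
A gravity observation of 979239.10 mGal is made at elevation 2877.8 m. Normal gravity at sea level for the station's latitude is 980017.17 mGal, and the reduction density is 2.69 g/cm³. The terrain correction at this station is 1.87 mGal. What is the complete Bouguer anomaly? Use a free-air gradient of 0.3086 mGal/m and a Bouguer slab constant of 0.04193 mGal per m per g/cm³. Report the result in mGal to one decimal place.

-212.7

Free-air correction = 0.3086 × 2877.8 = 888.09 mGal
Free-air anomaly = 979239.10 − 980017.17 + (888.09) = 110.02 mGal
Bouguer slab correction = 0.04193 × 2.69 × 2877.8 = 324.59 mGal
Simple Bouguer anomaly = 110.02 − (324.59) = -214.57 mGal
Complete Bouguer anomaly = -214.57 + 1.87 = -212.70 mGal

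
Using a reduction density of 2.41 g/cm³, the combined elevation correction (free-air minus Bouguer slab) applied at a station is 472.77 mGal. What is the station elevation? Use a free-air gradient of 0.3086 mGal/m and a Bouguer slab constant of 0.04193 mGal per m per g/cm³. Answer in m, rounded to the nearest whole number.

Combined gradient = 0.3086 − 0.04193 × 2.41 = 0.2075487 mGal/m
h = 472.77 / 0.2075487 = 2277.88 m

2278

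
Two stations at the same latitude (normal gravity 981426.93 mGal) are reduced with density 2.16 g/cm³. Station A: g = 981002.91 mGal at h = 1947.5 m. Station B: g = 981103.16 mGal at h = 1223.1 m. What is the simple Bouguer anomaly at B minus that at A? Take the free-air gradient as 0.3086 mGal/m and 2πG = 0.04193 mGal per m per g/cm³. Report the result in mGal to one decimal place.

Δg_SB(A) = 981002.91 − 981426.93 + 0.3086×1947.5 − 0.04193×2.16×1947.5 = 0.60 mGal
Δg_SB(B) = 981103.16 − 981426.93 + 0.3086×1223.1 − 0.04193×2.16×1223.1 = -57.10 mGal
Difference = -57.10 − (0.60) = -57.70 mGal

-57.7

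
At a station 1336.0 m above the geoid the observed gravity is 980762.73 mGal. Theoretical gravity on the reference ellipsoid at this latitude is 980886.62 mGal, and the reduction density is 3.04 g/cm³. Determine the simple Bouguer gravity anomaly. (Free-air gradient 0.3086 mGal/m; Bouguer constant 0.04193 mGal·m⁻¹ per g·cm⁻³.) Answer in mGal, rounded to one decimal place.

Free-air correction = 0.3086 × 1336.0 = 412.29 mGal
Free-air anomaly = 980762.73 − 980886.62 + (412.29) = 288.40 mGal
Bouguer slab correction = 0.04193 × 3.04 × 1336.0 = 170.30 mGal
Simple Bouguer anomaly = 288.40 − (170.30) = 118.10 mGal

118.1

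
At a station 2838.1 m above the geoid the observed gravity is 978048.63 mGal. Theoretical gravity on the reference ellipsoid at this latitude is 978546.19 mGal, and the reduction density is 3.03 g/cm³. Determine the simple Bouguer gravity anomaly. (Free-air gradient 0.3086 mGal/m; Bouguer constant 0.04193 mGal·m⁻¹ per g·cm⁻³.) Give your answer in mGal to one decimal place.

17.7

Free-air correction = 0.3086 × 2838.1 = 875.84 mGal
Free-air anomaly = 978048.63 − 978546.19 + (875.84) = 378.28 mGal
Bouguer slab correction = 0.04193 × 3.03 × 2838.1 = 360.57 mGal
Simple Bouguer anomaly = 378.28 − (360.57) = 17.71 mGal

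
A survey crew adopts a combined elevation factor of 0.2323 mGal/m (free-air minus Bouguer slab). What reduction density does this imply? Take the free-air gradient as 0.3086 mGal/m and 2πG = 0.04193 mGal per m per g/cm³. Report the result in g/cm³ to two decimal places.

0.2323 = 0.3086 − 0.04193 × ρ
ρ = (0.3086 − 0.2323) / 0.04193 = 1.82 g/cm³

1.82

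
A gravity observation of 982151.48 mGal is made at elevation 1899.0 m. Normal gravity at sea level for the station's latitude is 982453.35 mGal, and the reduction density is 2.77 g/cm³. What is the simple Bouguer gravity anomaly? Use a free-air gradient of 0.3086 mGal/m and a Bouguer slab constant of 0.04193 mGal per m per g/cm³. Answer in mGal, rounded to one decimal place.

63.6

Free-air correction = 0.3086 × 1899.0 = 586.03 mGal
Free-air anomaly = 982151.48 − 982453.35 + (586.03) = 284.16 mGal
Bouguer slab correction = 0.04193 × 2.77 × 1899.0 = 220.56 mGal
Simple Bouguer anomaly = 284.16 − (220.56) = 63.60 mGal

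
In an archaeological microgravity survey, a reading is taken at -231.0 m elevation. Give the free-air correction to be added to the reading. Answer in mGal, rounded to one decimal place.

-71.3

Free-air correction = 0.3086 × -231.0 = -71.3 mGal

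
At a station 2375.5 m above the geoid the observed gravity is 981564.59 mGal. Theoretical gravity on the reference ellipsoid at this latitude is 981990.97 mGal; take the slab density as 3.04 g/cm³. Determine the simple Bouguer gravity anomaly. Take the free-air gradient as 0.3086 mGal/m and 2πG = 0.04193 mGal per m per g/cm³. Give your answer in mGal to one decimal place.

Free-air correction = 0.3086 × 2375.5 = 733.08 mGal
Free-air anomaly = 981564.59 − 981990.97 + (733.08) = 306.70 mGal
Bouguer slab correction = 0.04193 × 3.04 × 2375.5 = 302.80 mGal
Simple Bouguer anomaly = 306.70 − (302.80) = 3.90 mGal

3.9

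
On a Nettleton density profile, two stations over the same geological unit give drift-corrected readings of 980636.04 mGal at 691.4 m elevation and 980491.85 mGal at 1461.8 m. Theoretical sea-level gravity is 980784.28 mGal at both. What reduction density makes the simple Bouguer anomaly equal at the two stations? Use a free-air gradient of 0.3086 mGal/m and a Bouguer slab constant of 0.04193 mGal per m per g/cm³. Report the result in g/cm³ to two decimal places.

Δg_obs = 980491.85 − 980636.04 = -144.19 mGal over Δh = 1461.8 − 691.4 = 770.4 m
Equal Bouguer anomalies ⇒ Δg_obs + (0.3086 − 0.04193ρ)·Δh = 0
0.3086 − 0.04193ρ = −Δg_obs/Δh = 0.18716
ρ = (0.3086 − 0.18716) / 0.04193 = 2.90 g/cm³

2.90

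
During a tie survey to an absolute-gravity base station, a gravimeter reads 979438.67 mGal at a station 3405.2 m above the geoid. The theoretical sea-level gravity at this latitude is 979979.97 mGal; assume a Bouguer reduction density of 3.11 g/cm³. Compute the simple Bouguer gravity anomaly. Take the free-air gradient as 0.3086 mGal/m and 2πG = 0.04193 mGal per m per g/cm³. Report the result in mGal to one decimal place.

Free-air correction = 0.3086 × 3405.2 = 1050.84 mGal
Free-air anomaly = 979438.67 − 979979.97 + (1050.84) = 509.54 mGal
Bouguer slab correction = 0.04193 × 3.11 × 3405.2 = 444.05 mGal
Simple Bouguer anomaly = 509.54 − (444.05) = 65.49 mGal

65.5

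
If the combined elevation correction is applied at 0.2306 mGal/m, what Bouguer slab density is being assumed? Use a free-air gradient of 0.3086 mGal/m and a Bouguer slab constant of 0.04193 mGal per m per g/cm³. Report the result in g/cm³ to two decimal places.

0.2306 = 0.3086 − 0.04193 × ρ
ρ = (0.3086 − 0.2306) / 0.04193 = 1.86 g/cm³

1.86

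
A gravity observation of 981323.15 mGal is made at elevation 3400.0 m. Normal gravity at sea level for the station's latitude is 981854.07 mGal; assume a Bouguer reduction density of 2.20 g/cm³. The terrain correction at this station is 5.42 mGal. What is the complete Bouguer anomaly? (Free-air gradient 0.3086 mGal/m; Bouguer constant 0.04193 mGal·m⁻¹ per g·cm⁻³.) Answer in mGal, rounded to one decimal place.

210.1

Free-air correction = 0.3086 × 3400.0 = 1049.24 mGal
Free-air anomaly = 981323.15 − 981854.07 + (1049.24) = 518.32 mGal
Bouguer slab correction = 0.04193 × 2.20 × 3400.0 = 313.64 mGal
Simple Bouguer anomaly = 518.32 − (313.64) = 204.68 mGal
Complete Bouguer anomaly = 204.68 + 5.42 = 210.10 mGal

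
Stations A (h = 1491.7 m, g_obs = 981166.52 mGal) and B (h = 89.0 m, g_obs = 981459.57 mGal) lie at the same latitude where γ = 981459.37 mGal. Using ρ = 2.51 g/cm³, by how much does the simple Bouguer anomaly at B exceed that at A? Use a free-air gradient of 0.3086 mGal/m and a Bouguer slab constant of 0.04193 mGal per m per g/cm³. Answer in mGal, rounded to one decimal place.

Δg_SB(A) = 981166.52 − 981459.37 + 0.3086×1491.7 − 0.04193×2.51×1491.7 = 10.50 mGal
Δg_SB(B) = 981459.57 − 981459.37 + 0.3086×89.0 − 0.04193×2.51×89.0 = 18.30 mGal
Difference = 18.30 − (10.50) = 7.80 mGal

7.8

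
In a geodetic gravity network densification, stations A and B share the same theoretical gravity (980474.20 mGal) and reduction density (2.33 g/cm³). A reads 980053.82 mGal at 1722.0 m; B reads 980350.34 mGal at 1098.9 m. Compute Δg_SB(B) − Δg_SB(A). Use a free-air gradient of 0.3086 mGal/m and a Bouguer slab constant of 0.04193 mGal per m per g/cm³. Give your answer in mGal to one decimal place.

Δg_SB(A) = 980053.82 − 980474.20 + 0.3086×1722.0 − 0.04193×2.33×1722.0 = -57.20 mGal
Δg_SB(B) = 980350.34 − 980474.20 + 0.3086×1098.9 − 0.04193×2.33×1098.9 = 107.90 mGal
Difference = 107.90 − (-57.20) = 165.10 mGal

165.1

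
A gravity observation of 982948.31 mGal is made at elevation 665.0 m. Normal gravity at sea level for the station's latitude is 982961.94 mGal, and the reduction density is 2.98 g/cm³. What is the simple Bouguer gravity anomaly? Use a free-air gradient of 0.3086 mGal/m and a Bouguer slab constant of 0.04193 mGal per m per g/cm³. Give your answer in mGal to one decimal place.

108.5

Free-air correction = 0.3086 × 665.0 = 205.22 mGal
Free-air anomaly = 982948.31 − 982961.94 + (205.22) = 191.59 mGal
Bouguer slab correction = 0.04193 × 2.98 × 665.0 = 83.09 mGal
Simple Bouguer anomaly = 191.59 − (83.09) = 108.50 mGal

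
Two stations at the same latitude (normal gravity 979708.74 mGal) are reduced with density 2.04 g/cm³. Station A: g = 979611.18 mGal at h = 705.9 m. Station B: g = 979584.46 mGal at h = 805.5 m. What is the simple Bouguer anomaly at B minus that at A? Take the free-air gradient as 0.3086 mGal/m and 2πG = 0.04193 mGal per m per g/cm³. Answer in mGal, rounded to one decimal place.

Δg_SB(A) = 979611.18 − 979708.74 + 0.3086×705.9 − 0.04193×2.04×705.9 = 59.90 mGal
Δg_SB(B) = 979584.46 − 979708.74 + 0.3086×805.5 − 0.04193×2.04×805.5 = 55.40 mGal
Difference = 55.40 − (59.90) = -4.50 mGal

-4.5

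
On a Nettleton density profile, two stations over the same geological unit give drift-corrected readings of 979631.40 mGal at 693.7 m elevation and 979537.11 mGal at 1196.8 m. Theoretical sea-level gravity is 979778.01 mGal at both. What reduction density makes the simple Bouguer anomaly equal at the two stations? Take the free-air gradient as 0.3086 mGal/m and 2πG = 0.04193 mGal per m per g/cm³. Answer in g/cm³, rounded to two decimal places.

2.89

Δg_obs = 979537.11 − 979631.40 = -94.29 mGal over Δh = 1196.8 − 693.7 = 503.1 m
Equal Bouguer anomalies ⇒ Δg_obs + (0.3086 − 0.04193ρ)·Δh = 0
0.3086 − 0.04193ρ = −Δg_obs/Δh = 0.18742
ρ = (0.3086 − 0.18742) / 0.04193 = 2.89 g/cm³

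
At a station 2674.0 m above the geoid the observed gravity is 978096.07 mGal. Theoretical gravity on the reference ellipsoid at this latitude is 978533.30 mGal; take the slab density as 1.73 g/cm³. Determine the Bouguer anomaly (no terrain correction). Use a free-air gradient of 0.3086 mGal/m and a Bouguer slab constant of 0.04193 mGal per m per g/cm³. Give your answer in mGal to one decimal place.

194.0

Free-air correction = 0.3086 × 2674.0 = 825.20 mGal
Free-air anomaly = 978096.07 − 978533.30 + (825.20) = 387.97 mGal
Bouguer slab correction = 0.04193 × 1.73 × 2674.0 = 193.97 mGal
Simple Bouguer anomaly = 387.97 − (193.97) = 194.00 mGal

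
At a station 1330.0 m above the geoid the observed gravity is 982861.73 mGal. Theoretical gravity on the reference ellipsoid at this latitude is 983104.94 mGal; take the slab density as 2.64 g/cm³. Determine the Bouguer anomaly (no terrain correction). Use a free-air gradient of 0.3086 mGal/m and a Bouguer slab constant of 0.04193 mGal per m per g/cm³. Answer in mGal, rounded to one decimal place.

20.0

Free-air correction = 0.3086 × 1330.0 = 410.44 mGal
Free-air anomaly = 982861.73 − 983104.94 + (410.44) = 167.23 mGal
Bouguer slab correction = 0.04193 × 2.64 × 1330.0 = 147.22 mGal
Simple Bouguer anomaly = 167.23 − (147.22) = 20.01 mGal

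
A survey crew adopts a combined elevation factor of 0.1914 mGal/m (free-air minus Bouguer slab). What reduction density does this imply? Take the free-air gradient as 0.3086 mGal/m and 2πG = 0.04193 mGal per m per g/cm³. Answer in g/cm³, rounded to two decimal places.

0.1914 = 0.3086 − 0.04193 × ρ
ρ = (0.3086 − 0.1914) / 0.04193 = 2.80 g/cm³

2.80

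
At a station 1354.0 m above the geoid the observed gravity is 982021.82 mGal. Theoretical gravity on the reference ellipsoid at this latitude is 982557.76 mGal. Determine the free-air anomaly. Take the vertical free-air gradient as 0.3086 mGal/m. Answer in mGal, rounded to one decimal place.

Free-air correction = 0.3086 × 1354.0 = 417.84 mGal
Free-air anomaly = 982021.82 − 982557.76 + (417.84) = -118.10 mGal

-118.1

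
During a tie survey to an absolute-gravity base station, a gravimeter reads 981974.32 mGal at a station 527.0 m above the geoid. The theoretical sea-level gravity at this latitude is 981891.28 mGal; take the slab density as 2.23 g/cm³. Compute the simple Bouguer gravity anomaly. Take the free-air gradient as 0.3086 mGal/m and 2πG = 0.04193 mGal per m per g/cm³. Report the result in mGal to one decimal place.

196.4

Free-air correction = 0.3086 × 527.0 = 162.63 mGal
Free-air anomaly = 981974.32 − 981891.28 + (162.63) = 245.67 mGal
Bouguer slab correction = 0.04193 × 2.23 × 527.0 = 49.28 mGal
Simple Bouguer anomaly = 245.67 − (49.28) = 196.39 mGal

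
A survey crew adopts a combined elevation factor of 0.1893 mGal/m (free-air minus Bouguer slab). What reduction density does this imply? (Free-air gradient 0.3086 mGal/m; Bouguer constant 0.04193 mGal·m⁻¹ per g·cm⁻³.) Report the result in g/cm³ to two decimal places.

0.1893 = 0.3086 − 0.04193 × ρ
ρ = (0.3086 − 0.1893) / 0.04193 = 2.85 g/cm³

2.85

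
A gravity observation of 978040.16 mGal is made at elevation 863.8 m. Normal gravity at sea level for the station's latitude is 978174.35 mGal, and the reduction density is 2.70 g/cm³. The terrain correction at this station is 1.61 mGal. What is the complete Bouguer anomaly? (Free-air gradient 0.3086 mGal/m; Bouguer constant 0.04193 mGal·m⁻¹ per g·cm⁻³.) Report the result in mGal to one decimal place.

Free-air correction = 0.3086 × 863.8 = 266.57 mGal
Free-air anomaly = 978040.16 − 978174.35 + (266.57) = 132.38 mGal
Bouguer slab correction = 0.04193 × 2.70 × 863.8 = 97.79 mGal
Simple Bouguer anomaly = 132.38 − (97.79) = 34.59 mGal
Complete Bouguer anomaly = 34.59 + 1.61 = 36.20 mGal

36.2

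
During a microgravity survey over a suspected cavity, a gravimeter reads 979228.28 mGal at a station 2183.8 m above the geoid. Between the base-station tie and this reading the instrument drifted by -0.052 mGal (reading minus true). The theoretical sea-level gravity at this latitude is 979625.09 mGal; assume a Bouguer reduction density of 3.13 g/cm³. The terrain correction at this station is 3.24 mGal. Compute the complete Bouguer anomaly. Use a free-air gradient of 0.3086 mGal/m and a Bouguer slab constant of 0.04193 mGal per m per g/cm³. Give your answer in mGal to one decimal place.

-6.2

Drift-corrected reading = 979228.28 − (-0.052) = 979228.332 mGal
Free-air correction = 0.3086 × 2183.8 = 673.92 mGal
Free-air anomaly = 979228.332 − 979625.09 + (673.92) = 277.162 mGal
Bouguer slab correction = 0.04193 × 3.13 × 2183.8 = 286.60 mGal
Simple Bouguer anomaly = 277.162 − (286.60) = -9.438 mGal
Complete Bouguer anomaly = -9.438 + 3.24 = -6.198 mGal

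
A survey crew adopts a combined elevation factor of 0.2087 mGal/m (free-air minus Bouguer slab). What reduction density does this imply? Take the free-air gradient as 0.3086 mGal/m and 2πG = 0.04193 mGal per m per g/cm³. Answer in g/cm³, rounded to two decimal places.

0.2087 = 0.3086 − 0.04193 × ρ
ρ = (0.3086 − 0.2087) / 0.04193 = 2.38 g/cm³

2.38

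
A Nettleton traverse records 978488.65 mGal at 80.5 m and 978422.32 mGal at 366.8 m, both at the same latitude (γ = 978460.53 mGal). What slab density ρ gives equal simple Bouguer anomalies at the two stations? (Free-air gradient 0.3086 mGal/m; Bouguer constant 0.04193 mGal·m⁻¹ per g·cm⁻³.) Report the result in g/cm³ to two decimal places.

Δg_obs = 978422.32 − 978488.65 = -66.33 mGal over Δh = 366.8 − 80.5 = 286.3 m
Equal Bouguer anomalies ⇒ Δg_obs + (0.3086 − 0.04193ρ)·Δh = 0
0.3086 − 0.04193ρ = −Δg_obs/Δh = 0.23168
ρ = (0.3086 − 0.23168) / 0.04193 = 1.83 g/cm³

1.83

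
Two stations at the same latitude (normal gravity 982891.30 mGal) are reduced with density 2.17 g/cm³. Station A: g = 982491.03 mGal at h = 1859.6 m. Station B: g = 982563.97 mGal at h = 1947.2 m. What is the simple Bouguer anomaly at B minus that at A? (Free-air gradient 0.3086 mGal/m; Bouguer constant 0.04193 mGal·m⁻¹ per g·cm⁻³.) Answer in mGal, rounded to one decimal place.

Δg_SB(A) = 982491.03 − 982891.30 + 0.3086×1859.6 − 0.04193×2.17×1859.6 = 4.40 mGal
Δg_SB(B) = 982563.97 − 982891.30 + 0.3086×1947.2 − 0.04193×2.17×1947.2 = 96.40 mGal
Difference = 96.40 − (4.40) = 92.00 mGal

92.0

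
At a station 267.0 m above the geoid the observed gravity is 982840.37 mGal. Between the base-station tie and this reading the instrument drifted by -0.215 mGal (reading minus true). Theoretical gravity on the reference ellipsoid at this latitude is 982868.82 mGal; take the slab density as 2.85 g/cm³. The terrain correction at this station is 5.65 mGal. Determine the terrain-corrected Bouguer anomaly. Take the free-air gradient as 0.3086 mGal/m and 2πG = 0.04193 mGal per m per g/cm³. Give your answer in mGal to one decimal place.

Drift-corrected reading = 982840.37 − (-0.215) = 982840.585 mGal
Free-air correction = 0.3086 × 267.0 = 82.40 mGal
Free-air anomaly = 982840.585 − 982868.82 + (82.40) = 54.165 mGal
Bouguer slab correction = 0.04193 × 2.85 × 267.0 = 31.91 mGal
Simple Bouguer anomaly = 54.165 − (31.91) = 22.255 mGal
Complete Bouguer anomaly = 22.255 + 5.65 = 27.905 mGal

27.9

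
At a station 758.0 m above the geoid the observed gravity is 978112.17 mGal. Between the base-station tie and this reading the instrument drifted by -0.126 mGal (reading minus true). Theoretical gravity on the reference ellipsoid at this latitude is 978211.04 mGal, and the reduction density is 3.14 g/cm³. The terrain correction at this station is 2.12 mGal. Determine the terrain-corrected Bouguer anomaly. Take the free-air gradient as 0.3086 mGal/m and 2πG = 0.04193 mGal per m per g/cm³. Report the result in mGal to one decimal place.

37.5

Drift-corrected reading = 978112.17 − (-0.126) = 978112.296 mGal
Free-air correction = 0.3086 × 758.0 = 233.92 mGal
Free-air anomaly = 978112.296 − 978211.04 + (233.92) = 135.176 mGal
Bouguer slab correction = 0.04193 × 3.14 × 758.0 = 99.80 mGal
Simple Bouguer anomaly = 135.176 − (99.80) = 35.376 mGal
Complete Bouguer anomaly = 35.376 + 2.12 = 37.496 mGal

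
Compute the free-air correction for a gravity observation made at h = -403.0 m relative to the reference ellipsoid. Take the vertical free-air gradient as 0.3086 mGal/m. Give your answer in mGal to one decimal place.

-124.4

Free-air correction = 0.3086 × -403.0 = -124.4 mGal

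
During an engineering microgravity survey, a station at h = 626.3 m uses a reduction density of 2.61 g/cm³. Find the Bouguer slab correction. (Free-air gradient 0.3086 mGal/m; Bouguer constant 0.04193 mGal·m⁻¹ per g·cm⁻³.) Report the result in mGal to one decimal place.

68.5

Bouguer slab correction = 0.04193 × 2.61 × 626.3 = 68.5 mGal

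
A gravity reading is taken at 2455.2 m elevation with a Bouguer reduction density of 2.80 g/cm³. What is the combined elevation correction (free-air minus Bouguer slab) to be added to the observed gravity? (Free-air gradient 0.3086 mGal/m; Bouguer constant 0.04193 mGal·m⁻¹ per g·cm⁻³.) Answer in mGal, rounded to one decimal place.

469.4

Combined gradient = 0.3086 − 0.04193 × 2.80 = 0.1911960 mGal/m
Combined elevation correction = 0.1911960 × 2455.2 = 469.4 mGal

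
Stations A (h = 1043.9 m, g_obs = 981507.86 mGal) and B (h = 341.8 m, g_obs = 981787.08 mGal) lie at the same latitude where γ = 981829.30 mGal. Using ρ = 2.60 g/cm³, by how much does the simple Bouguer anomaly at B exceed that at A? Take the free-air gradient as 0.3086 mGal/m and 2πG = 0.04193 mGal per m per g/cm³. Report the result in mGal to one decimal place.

Δg_SB(A) = 981507.86 − 981829.30 + 0.3086×1043.9 − 0.04193×2.60×1043.9 = -113.10 mGal
Δg_SB(B) = 981787.08 − 981829.30 + 0.3086×341.8 − 0.04193×2.60×341.8 = 26.00 mGal
Difference = 26.00 − (-113.10) = 139.10 mGal

139.1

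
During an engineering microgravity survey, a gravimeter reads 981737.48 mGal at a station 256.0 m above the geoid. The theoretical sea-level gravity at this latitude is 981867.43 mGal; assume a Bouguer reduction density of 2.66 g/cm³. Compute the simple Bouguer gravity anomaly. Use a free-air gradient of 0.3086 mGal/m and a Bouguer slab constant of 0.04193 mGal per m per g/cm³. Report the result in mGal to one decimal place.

-79.5

Free-air correction = 0.3086 × 256.0 = 79.00 mGal
Free-air anomaly = 981737.48 − 981867.43 + (79.00) = -50.95 mGal
Bouguer slab correction = 0.04193 × 2.66 × 256.0 = 28.55 mGal
Simple Bouguer anomaly = -50.95 − (28.55) = -79.50 mGal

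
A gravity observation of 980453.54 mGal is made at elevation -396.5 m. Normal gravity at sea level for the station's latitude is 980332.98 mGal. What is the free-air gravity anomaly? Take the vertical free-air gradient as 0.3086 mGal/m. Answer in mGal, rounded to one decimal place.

Free-air correction = 0.3086 × -396.5 = -122.36 mGal
Free-air anomaly = 980453.54 − 980332.98 + (-122.36) = -1.80 mGal

-1.8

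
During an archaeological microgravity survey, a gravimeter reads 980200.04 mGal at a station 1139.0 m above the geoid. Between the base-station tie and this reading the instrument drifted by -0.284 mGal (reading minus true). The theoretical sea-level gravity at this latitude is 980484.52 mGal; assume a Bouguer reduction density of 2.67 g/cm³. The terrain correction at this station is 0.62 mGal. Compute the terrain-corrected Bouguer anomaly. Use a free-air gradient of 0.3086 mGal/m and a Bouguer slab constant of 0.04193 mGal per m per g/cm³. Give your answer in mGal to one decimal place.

-59.6

Drift-corrected reading = 980200.04 − (-0.284) = 980200.324 mGal
Free-air correction = 0.3086 × 1139.0 = 351.50 mGal
Free-air anomaly = 980200.324 − 980484.52 + (351.50) = 67.304 mGal
Bouguer slab correction = 0.04193 × 2.67 × 1139.0 = 127.51 mGal
Simple Bouguer anomaly = 67.304 − (127.51) = -60.206 mGal
Complete Bouguer anomaly = -60.206 + 0.62 = -59.586 mGal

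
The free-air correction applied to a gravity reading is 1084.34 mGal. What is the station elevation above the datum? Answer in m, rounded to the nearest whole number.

3514

h = 1084.34 / 0.3086 = 3513.74 m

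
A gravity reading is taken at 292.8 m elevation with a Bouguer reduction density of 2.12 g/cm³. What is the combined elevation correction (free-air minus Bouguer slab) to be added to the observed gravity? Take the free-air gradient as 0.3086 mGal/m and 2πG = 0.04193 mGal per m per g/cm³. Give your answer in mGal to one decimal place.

Combined gradient = 0.3086 − 0.04193 × 2.12 = 0.2197084 mGal/m
Combined elevation correction = 0.2197084 × 292.8 = 64.3 mGal

64.3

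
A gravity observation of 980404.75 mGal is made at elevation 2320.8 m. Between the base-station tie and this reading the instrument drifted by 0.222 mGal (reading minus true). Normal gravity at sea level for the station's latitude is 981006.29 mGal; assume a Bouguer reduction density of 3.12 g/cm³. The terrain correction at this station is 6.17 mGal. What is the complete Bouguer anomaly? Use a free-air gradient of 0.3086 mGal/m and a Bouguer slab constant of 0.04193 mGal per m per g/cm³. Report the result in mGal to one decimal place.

Drift-corrected reading = 980404.75 − (0.222) = 980404.528 mGal
Free-air correction = 0.3086 × 2320.8 = 716.20 mGal
Free-air anomaly = 980404.528 − 981006.29 + (716.20) = 114.438 mGal
Bouguer slab correction = 0.04193 × 3.12 × 2320.8 = 303.61 mGal
Simple Bouguer anomaly = 114.438 − (303.61) = -189.172 mGal
Complete Bouguer anomaly = -189.172 + 6.17 = -183.002 mGal

-183.0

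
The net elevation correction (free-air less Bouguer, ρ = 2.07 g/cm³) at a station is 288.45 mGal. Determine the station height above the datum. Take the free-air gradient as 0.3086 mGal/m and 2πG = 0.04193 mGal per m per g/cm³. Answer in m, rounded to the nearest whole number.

1300

Combined gradient = 0.3086 − 0.04193 × 2.07 = 0.2218049 mGal/m
h = 288.45 / 0.2218049 = 1300.47 m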